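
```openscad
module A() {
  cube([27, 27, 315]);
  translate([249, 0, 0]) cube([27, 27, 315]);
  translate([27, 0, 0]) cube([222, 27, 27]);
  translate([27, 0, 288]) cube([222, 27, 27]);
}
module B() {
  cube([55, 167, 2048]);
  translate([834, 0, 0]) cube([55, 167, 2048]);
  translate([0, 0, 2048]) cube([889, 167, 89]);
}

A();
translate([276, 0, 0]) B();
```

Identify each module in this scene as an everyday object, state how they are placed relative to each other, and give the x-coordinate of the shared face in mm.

The picture frame's +x face and the door frame's −x face are both at x = 276 mm.

A is a picture frame. B is a door frame. The door frame is against the picture frame's +x side, with their −y faces flush. The x-coordinate of the shared face is 276 mm.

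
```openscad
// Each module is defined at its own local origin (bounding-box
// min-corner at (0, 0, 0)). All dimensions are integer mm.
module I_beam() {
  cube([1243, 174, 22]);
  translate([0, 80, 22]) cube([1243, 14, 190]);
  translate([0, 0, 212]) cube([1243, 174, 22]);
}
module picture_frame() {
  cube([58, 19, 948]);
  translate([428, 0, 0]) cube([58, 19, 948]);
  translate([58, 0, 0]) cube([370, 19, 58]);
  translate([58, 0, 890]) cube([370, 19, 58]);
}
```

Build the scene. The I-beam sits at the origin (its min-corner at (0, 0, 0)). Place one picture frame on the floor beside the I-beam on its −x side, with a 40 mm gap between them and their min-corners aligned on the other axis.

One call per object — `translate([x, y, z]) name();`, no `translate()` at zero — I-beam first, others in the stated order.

I_beam();
translate([-526, 0, 0]) picture_frame();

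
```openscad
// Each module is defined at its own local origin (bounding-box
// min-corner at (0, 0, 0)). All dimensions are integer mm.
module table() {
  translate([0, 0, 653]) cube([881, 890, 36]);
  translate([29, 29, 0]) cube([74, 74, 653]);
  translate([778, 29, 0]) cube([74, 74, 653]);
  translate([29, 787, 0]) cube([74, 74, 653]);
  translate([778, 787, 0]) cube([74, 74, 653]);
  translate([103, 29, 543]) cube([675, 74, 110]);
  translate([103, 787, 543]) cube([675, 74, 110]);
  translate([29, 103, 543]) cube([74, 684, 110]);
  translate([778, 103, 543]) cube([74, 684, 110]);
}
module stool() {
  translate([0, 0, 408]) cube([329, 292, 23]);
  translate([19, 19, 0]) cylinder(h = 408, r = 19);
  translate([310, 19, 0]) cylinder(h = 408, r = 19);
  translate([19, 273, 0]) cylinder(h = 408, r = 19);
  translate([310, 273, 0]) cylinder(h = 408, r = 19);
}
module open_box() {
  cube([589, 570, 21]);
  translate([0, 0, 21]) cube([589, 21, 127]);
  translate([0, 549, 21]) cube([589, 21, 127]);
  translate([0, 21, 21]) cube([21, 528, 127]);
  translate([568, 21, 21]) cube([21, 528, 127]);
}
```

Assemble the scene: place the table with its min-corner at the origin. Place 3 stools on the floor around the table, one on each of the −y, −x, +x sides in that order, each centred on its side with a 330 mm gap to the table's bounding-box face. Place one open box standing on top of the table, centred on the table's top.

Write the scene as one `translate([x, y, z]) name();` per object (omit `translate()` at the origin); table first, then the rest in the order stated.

table();
translate([276, -622, 0]) stool();
translate([-659, 299, 0]) stool();
translate([1211, 299, 0]) stool();
translate([146, 160, 689]) open_box();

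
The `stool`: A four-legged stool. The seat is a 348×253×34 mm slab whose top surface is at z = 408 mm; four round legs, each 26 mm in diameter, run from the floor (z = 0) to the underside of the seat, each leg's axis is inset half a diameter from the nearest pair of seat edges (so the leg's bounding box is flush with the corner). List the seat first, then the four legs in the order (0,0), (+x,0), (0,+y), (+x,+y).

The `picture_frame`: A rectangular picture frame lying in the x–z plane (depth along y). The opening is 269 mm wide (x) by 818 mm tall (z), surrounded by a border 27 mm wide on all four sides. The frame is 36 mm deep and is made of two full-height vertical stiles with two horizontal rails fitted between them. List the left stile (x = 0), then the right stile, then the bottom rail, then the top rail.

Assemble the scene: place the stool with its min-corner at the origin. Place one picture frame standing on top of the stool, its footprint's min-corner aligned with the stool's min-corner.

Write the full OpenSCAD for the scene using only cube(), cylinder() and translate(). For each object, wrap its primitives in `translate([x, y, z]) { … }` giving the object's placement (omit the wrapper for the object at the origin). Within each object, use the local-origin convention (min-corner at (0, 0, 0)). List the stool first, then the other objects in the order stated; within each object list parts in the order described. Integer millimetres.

translate([0, 0, 374]) cube([348, 253, 34]);
translate([13, 13, 0]) cylinder(h = 374, r = 13);
translate([335, 13, 0]) cylinder(h = 374, r = 13);
translate([13, 240, 0]) cylinder(h = 374, r = 13);
translate([335, 240, 0]) cylinder(h = 374, r = 13);
translate([0, 0, 408]) {
  cube([27, 36, 872]);
  translate([296, 0, 0]) cube([27, 36, 872]);
  translate([27, 0, 0]) cube([269, 36, 27]);
  translate([27, 0, 845]) cube([269, 36, 27]);
}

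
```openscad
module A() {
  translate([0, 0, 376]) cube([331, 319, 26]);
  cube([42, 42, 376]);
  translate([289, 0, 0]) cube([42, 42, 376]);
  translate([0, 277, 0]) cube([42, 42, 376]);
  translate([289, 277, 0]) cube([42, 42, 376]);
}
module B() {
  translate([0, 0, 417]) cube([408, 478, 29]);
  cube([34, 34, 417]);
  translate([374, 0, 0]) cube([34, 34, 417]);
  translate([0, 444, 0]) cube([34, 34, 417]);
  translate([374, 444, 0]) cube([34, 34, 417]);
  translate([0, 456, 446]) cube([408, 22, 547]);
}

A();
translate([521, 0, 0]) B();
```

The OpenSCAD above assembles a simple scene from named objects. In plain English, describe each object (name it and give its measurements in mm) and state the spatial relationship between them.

A is a simple wooden stool: a rectangular seat 331 mm (x) by 319 mm (y), 26 mm thick, top face at z = 402 mm, on four square legs, each 42×42 mm in cross-section. The legs rest on z = 0, each flush with a corner of the seat.

B is a chair: 408×478 mm seat, 29 mm thick, top at z = 446 mm, on four 34 mm square corner legs flush with the seat edges. A 22 mm thick backrest slab spans the full seat width, extending 547 mm above the seat top, its back face flush with the seat's +y edge.

The chair is on the floor beside the stool on its +x side.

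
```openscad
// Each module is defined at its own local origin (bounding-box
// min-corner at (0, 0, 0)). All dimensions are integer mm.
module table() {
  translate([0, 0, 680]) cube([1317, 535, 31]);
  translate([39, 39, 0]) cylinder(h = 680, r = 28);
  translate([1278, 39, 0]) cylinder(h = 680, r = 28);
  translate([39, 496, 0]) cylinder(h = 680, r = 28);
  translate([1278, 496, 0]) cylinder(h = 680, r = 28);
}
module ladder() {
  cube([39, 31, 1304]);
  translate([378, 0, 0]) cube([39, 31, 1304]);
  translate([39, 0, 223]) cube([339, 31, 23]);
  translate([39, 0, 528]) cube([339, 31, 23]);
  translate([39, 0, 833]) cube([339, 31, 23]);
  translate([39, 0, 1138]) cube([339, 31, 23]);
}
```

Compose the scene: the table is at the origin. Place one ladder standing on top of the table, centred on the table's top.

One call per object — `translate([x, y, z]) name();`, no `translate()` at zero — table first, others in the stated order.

table();
translate([450, 252, 711]) ladder();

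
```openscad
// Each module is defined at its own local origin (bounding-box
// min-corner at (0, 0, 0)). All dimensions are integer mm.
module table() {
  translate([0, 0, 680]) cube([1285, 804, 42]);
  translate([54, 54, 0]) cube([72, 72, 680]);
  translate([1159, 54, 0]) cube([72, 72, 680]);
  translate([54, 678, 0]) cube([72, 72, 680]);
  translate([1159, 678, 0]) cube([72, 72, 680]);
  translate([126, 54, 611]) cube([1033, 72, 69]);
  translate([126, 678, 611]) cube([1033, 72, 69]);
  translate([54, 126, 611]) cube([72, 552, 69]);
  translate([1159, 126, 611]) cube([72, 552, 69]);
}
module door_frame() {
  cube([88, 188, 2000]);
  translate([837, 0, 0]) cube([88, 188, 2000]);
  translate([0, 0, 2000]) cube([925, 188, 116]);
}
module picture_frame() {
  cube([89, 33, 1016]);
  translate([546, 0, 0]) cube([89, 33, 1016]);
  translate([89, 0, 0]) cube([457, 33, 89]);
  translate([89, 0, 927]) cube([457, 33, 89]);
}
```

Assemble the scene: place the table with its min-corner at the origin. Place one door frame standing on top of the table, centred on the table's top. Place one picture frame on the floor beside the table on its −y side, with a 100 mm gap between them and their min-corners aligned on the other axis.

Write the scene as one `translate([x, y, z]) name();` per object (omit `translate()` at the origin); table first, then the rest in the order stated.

table();
translate([180, 308, 722]) door_frame();
translate([0, -133, 0]) picture_frame();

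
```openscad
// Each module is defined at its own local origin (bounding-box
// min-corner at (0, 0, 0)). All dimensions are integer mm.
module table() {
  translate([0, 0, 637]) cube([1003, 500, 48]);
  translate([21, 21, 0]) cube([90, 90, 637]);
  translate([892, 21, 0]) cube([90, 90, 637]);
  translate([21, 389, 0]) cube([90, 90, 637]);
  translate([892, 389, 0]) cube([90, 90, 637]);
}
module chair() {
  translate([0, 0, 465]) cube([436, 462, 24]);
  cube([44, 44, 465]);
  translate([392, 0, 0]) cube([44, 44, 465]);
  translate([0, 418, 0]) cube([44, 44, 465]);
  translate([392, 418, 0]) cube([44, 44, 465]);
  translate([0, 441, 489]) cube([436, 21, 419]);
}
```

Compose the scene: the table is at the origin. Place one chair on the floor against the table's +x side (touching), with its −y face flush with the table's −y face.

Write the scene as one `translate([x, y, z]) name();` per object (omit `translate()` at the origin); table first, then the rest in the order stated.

table();
translate([1003, 0, 0]) chair();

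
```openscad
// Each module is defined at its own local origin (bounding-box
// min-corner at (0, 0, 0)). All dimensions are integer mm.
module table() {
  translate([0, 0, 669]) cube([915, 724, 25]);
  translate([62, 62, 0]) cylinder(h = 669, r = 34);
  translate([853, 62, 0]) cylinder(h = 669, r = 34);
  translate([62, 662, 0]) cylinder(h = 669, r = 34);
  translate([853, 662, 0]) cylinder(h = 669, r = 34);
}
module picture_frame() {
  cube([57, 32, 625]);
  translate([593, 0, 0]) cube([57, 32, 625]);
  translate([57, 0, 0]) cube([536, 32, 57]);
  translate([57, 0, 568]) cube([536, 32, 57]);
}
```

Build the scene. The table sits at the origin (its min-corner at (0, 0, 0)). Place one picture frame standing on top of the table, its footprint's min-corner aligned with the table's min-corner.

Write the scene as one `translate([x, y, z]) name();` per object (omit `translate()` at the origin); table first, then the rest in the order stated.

table();
translate([0, 0, 694]) picture_frame();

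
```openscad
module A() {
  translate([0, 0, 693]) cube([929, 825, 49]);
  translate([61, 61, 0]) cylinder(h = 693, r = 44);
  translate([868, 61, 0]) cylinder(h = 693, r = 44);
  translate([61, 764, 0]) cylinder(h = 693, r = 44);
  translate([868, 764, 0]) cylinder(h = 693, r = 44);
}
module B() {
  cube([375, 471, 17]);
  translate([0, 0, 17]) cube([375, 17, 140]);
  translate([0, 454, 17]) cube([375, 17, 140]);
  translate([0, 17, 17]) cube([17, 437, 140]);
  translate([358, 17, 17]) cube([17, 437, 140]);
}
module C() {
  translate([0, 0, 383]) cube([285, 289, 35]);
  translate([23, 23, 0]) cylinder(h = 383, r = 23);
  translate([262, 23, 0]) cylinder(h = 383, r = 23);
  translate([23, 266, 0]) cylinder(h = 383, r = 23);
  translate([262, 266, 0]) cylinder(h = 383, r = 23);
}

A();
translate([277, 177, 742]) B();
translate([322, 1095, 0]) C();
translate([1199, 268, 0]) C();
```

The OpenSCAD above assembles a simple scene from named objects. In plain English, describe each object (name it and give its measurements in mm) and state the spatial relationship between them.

A is a table: top 929 mm (x) × 825 mm (y), 49 mm thick, upper face at z = 742 mm, on four round legs of 88 mm diameter, each leg's bounding box inset 17 mm from the nearest pair of top edges, running from z = 0 to the bottom of the top.

B is an open-topped rectangular box: outside dimensions 375×471×157 mm, with a uniform wall and base thickness of 17 mm. The base is a full 375×471 slab on the floor; four walls sit on top of the base. The front and back walls (the −y and +y sides) span the full width; the two side walls fit between them.

C is a four-legged stool. The seat is a 285×289×35 mm slab whose top surface is at z = 418 mm; four round legs, each 46 mm in diameter, run from the floor (z = 0) to the underside of the seat, each leg's axis is inset half a diameter from the nearest pair of seat edges (so the leg's bounding box is flush with the corner).

The open box is on top of the table, centred. Two stools sit around the table at the +y, +x sides.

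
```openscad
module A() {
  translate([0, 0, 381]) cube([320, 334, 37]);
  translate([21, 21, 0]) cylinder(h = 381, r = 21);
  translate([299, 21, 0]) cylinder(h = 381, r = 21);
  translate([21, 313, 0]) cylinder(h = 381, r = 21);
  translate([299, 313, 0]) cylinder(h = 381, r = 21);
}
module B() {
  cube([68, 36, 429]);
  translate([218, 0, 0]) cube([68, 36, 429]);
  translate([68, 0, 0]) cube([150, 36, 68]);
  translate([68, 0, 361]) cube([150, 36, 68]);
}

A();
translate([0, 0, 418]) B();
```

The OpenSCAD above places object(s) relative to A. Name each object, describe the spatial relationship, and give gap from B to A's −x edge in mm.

The picture frame's min-x is at 0; the stool's min-x is 0; gap = 0 mm.

A is a stool. B is a picture frame. The picture frame is on top of the stool. The gap from the picture frame to the stool's −x edge is 0 mm.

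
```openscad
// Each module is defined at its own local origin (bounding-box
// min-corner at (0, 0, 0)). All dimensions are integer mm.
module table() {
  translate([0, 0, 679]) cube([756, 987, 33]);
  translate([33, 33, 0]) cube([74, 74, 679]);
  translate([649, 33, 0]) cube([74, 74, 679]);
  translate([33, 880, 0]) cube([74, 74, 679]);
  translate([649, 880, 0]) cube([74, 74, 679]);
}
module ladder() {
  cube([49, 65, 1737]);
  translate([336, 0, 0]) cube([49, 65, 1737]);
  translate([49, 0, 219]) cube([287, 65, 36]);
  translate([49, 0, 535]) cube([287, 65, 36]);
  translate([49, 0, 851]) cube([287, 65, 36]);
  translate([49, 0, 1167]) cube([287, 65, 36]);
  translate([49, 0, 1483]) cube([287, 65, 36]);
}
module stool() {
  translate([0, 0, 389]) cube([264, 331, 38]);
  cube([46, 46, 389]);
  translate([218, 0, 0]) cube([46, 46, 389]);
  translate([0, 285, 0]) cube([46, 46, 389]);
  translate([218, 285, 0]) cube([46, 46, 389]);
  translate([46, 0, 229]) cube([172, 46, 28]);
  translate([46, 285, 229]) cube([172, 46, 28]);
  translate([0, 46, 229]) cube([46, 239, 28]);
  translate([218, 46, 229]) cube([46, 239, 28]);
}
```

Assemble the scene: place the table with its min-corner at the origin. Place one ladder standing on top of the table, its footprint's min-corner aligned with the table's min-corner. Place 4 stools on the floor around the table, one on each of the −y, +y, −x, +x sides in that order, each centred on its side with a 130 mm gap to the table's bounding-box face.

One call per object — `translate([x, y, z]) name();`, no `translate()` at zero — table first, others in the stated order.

table();
translate([0, 0, 712]) ladder();
translate([246, -461, 0]) stool();
translate([246, 1117, 0]) stool();
translate([-394, 328, 0]) stool();
translate([886, 328, 0]) stool();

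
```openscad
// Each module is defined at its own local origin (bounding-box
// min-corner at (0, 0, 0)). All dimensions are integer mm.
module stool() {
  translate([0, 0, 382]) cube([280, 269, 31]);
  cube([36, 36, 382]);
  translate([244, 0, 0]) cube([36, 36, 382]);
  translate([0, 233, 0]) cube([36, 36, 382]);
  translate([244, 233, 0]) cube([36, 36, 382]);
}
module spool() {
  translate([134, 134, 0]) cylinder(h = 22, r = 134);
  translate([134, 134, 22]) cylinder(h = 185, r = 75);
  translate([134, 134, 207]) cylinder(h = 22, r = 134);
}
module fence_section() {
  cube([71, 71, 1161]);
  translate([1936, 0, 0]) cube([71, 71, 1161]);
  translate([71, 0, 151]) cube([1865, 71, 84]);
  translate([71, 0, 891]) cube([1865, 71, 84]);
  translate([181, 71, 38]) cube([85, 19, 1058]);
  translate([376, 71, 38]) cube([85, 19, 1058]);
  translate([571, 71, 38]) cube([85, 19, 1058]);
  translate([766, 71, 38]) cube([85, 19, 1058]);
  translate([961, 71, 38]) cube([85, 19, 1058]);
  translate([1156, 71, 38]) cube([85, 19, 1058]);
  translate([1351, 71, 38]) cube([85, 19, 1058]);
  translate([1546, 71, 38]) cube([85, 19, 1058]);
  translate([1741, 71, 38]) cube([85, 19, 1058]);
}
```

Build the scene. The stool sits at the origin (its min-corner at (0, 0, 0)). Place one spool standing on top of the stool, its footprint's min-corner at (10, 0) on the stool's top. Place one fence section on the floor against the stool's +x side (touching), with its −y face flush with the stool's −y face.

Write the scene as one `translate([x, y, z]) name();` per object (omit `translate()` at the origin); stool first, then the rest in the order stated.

stool();
translate([10, 0, 413]) spool();
translate([280, 0, 0]) fence_section();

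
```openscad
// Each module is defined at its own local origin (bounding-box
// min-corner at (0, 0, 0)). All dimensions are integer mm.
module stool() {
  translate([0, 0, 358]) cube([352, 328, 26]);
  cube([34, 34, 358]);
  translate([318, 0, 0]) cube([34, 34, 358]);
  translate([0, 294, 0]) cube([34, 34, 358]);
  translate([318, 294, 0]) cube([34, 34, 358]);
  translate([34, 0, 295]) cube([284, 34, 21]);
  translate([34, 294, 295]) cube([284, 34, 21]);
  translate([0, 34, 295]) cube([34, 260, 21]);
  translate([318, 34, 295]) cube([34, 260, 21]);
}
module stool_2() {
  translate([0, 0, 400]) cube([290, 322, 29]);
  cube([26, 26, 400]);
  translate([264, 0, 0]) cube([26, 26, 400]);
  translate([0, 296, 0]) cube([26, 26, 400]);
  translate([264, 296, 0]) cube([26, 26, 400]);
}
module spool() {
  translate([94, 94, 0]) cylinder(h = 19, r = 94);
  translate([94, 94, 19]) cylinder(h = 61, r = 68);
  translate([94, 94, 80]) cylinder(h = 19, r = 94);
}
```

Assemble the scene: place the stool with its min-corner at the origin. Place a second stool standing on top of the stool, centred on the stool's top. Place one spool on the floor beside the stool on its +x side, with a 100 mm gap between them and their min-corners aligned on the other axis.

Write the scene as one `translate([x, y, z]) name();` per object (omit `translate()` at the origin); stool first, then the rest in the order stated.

stool();
translate([31, 3, 384]) stool_2();
translate([452, 0, 0]) spool();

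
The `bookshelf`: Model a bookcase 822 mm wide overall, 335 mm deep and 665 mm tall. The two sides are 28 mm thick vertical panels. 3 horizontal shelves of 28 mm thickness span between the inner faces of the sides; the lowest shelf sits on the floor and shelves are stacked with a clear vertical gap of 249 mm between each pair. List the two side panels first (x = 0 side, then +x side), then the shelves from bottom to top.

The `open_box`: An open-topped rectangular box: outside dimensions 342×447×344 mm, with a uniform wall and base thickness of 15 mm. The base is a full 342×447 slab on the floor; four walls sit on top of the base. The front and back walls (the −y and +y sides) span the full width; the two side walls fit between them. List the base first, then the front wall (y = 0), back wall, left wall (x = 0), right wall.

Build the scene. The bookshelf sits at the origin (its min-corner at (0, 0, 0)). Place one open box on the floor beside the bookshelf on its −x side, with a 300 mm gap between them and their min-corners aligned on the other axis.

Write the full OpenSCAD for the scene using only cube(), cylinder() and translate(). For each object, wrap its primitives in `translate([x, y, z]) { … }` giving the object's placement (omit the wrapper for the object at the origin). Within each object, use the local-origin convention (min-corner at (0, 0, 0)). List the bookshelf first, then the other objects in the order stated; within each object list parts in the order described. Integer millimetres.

cube([28, 335, 665]);
translate([794, 0, 0]) cube([28, 335, 665]);
translate([28, 0, 0]) cube([766, 335, 28]);
translate([28, 0, 277]) cube([766, 335, 28]);
translate([28, 0, 554]) cube([766, 335, 28]);
translate([-642, 0, 0]) {
  cube([342, 447, 15]);
  translate([0, 0, 15]) cube([342, 15, 329]);
  translate([0, 432, 15]) cube([342, 15, 329]);
  translate([0, 15, 15]) cube([15, 417, 329]);
  translate([327, 15, 15]) cube([15, 417, 329]);
}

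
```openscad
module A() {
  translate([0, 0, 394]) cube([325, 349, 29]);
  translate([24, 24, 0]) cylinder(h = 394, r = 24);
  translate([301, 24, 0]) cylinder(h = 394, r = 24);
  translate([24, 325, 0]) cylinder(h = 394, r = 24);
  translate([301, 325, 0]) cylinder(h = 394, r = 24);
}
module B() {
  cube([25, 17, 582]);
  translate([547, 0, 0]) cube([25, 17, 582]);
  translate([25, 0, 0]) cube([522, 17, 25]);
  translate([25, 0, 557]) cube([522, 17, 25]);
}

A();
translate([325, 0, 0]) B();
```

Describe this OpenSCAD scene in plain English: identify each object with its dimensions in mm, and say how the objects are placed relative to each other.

A is a four-legged stool. The seat is a 325×349×29 mm slab whose top surface is at z = 423 mm; four round legs, each 48 mm in diameter, run from the floor (z = 0) to the underside of the seat, each leg's axis is inset half a diameter from the nearest pair of seat edges (so the leg's bounding box is flush with the corner).

B is a picture frame with a 522×532 mm rectangular opening (x by z) and a uniform 25 mm border on every side. Frame depth is 17 mm along y. It is built from two vertical stiles running the full outside height and two horizontal rails spanning the gap between the stiles.

The picture frame is against the stool's +x side, with their −y faces flush.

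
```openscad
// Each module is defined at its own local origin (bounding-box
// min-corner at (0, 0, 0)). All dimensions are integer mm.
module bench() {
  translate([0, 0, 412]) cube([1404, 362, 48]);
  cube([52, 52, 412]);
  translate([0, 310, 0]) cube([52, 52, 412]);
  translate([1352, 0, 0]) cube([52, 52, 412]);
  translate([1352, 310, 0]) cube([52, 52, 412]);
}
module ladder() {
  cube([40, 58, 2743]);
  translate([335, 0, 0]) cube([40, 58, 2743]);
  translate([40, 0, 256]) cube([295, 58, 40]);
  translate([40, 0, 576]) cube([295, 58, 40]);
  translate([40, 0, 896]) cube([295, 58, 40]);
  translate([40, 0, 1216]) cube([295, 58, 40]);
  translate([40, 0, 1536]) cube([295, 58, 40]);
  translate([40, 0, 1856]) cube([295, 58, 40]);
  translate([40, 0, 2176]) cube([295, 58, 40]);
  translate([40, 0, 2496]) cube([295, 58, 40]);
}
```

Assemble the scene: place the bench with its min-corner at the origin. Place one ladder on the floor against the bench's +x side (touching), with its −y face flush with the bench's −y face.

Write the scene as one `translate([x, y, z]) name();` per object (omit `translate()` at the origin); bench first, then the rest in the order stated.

bench();
translate([1404, 0, 0]) ladder();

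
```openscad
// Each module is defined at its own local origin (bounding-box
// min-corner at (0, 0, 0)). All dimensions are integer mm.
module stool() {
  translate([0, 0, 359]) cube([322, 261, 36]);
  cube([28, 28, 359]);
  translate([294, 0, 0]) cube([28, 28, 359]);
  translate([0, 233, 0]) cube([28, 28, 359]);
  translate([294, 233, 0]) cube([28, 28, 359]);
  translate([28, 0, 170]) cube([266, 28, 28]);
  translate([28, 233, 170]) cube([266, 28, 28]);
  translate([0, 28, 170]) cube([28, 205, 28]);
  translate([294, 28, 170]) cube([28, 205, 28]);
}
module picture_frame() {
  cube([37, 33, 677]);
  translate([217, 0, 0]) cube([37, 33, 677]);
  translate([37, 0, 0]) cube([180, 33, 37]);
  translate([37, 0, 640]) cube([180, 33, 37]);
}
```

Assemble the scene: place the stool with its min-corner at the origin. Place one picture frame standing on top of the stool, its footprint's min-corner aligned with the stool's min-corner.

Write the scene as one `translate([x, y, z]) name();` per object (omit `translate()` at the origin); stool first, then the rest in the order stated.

stool();
translate([0, 0, 395]) picture_frame();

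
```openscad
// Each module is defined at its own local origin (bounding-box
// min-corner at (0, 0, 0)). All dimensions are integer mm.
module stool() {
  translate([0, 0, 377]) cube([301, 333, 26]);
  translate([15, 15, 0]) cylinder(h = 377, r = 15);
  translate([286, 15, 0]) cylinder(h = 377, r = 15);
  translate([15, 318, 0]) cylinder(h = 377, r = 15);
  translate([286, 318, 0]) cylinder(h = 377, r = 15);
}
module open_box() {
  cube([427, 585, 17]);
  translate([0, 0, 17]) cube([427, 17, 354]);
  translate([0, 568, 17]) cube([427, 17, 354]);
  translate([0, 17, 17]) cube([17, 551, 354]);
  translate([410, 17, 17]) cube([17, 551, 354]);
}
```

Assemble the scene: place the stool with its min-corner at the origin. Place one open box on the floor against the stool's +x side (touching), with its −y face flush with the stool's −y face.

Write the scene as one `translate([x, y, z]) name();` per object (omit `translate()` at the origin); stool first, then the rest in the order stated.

stool();
translate([301, 0, 0]) open_box();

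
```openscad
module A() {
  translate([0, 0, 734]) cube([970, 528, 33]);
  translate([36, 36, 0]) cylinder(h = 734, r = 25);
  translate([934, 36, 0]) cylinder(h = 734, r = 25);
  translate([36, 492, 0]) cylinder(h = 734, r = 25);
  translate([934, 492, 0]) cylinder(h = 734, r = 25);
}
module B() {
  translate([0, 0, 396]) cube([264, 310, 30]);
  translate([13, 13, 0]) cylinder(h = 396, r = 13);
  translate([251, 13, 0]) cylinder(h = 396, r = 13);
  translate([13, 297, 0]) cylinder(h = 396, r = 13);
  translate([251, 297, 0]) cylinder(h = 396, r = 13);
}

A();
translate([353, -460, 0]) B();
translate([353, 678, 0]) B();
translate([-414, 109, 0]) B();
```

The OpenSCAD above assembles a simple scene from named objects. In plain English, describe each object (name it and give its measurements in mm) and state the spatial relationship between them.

A is a table with a 970×528 mm rectangular top, 33 mm thick, top surface at z = 767 mm, supported by four round legs of 50 mm diameter, each leg's bounding box inset 11 mm from the nearest pair of top edges, running from the floor.

B is a four-legged stool. The seat is a 264×310×30 mm slab whose top surface is at z = 426 mm; four round legs, each 26 mm in diameter, run from the floor (z = 0) to the underside of the seat, each leg's axis is inset half a diameter from the nearest pair of seat edges (so the leg's bounding box is flush with the corner).

Three stools sit around the table at the −y, +y, −x sides.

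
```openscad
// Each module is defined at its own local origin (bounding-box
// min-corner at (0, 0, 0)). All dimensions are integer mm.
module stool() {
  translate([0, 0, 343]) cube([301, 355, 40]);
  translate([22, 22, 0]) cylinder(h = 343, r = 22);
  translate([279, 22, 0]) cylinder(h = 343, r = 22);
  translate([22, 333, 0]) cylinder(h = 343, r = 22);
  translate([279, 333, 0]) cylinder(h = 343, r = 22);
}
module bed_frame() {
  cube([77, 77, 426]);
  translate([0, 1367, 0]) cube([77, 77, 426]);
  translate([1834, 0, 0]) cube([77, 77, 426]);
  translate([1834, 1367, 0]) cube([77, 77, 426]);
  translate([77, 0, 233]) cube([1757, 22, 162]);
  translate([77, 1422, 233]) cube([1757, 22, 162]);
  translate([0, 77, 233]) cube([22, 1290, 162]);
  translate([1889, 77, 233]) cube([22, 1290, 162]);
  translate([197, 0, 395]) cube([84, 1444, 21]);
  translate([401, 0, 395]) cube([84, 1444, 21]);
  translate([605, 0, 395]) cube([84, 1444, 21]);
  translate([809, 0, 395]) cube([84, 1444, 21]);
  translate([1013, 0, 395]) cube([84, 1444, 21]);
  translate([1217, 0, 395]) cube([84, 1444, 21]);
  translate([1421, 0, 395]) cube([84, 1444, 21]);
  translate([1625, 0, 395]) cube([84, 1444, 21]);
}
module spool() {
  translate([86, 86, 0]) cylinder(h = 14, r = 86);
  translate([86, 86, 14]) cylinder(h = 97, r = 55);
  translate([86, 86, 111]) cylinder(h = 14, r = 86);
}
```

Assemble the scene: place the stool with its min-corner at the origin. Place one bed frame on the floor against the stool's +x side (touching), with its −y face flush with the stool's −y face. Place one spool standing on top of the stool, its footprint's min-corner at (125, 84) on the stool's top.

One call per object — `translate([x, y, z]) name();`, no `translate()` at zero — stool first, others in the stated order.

stool();
translate([301, 0, 0]) bed_frame();
translate([125, 84, 383]) spool();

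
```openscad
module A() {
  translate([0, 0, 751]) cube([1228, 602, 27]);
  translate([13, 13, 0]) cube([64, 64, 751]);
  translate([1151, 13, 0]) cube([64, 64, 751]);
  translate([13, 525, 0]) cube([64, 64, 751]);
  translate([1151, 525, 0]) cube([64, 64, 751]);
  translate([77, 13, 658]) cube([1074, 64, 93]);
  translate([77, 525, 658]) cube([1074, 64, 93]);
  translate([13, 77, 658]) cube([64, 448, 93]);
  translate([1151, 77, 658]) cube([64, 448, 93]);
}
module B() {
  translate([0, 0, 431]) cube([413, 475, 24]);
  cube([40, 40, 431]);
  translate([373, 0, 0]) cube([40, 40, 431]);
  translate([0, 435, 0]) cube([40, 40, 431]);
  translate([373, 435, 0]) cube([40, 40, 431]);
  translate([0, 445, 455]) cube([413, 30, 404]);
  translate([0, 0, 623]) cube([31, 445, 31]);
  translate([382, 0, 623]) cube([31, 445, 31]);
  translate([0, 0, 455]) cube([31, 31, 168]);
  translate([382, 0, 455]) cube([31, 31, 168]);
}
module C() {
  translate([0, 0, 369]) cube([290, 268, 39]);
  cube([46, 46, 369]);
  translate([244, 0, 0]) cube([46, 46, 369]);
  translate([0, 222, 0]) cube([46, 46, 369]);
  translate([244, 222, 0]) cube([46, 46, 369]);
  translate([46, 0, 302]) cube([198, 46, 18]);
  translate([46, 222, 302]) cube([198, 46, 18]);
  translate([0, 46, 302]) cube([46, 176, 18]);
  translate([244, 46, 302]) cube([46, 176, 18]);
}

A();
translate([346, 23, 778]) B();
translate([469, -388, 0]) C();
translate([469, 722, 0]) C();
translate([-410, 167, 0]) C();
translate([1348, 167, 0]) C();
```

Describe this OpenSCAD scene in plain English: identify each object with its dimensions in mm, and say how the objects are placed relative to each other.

A is a table: top 1228 mm (x) × 602 mm (y), 27 mm thick, upper face at z = 778 mm, on four 64×64 mm square legs, each inset 13 mm from the nearest pair of top edges, running from z = 0 to the bottom of the top. Four apron rails, 64 mm thick and 93 mm tall, run between adjacent legs with their top edges flush with the underside of the top and their outer faces flush with the legs' outer faces.

B is a chair: 413×475 mm seat, 24 mm thick, top at z = 455 mm, on four 40 mm square corner legs flush with the seat edges. A 30 mm thick backrest slab spans the full seat width, extending 404 mm above the seat top, its back face flush with the seat's +y edge. Two armrests of 31×31 mm section run along each side from the seat's front edge to the front of the backrest, top faces 199 mm above the seat top and outer faces flush with the seat's x-edges; a 31×31 mm post under the front of each armrest stands on the seat at the front corner.

C is a four-legged stool. The seat is a 290×268×39 mm slab whose top surface is at z = 408 mm; four square legs, each 46×46 mm in cross-section, run from the floor (z = 0) to the underside of the seat, each flush with a corner of the seat. Four stretchers, 46 mm wide and 18 mm tall, connect adjacent legs with their undersides at z = 302 mm, each running between the inner faces of the legs it joins and aligned with the legs' outer faces on the other axis.

The chair is on top of the table. Four stools sit around the table at the −y, +y, −x, +x sides.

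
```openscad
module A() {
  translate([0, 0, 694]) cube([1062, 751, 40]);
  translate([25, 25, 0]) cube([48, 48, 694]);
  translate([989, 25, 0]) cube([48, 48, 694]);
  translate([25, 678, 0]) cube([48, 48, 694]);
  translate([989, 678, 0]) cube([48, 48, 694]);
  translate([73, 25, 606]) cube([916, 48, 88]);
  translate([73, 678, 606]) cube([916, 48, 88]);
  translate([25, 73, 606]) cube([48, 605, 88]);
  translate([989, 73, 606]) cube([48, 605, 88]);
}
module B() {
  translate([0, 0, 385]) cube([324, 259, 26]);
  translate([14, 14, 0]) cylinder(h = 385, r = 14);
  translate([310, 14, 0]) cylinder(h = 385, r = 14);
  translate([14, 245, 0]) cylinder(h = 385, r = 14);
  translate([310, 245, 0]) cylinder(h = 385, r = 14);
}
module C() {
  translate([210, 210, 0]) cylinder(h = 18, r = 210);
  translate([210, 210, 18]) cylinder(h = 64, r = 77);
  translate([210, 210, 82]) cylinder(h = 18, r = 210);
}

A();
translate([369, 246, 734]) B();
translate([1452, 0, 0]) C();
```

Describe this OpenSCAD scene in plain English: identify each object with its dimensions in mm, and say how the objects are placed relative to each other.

A is a rectangular dining table. The top is 1062×751×40 mm with its upper surface at z = 734 mm. It stands on four 48×48 mm square legs, each inset 25 mm from the nearest pair of top edges, running from the floor to the underside of the top. Four apron rails, 48 mm thick and 88 mm tall, run between adjacent legs with their top edges flush with the underside of the top and their outer faces flush with the legs' outer faces.

B is a four-legged stool. The seat is a 324×259×26 mm slab whose top surface is at z = 411 mm; four round legs, each 28 mm in diameter, run from the floor (z = 0) to the underside of the seat, each leg's axis is inset half a diameter from the nearest pair of seat edges (so the leg's bounding box is flush with the corner).

C is a spool: two coaxial disc flanges of radius 210 mm and thickness 18 mm, joined by a core cylinder of radius 77 mm and height 64 mm. The lower flange rests on z = 0 and the three cylinders share a vertical axis.

The stool is on top of the table, centred. The spool is on the floor beside the table on its +x side.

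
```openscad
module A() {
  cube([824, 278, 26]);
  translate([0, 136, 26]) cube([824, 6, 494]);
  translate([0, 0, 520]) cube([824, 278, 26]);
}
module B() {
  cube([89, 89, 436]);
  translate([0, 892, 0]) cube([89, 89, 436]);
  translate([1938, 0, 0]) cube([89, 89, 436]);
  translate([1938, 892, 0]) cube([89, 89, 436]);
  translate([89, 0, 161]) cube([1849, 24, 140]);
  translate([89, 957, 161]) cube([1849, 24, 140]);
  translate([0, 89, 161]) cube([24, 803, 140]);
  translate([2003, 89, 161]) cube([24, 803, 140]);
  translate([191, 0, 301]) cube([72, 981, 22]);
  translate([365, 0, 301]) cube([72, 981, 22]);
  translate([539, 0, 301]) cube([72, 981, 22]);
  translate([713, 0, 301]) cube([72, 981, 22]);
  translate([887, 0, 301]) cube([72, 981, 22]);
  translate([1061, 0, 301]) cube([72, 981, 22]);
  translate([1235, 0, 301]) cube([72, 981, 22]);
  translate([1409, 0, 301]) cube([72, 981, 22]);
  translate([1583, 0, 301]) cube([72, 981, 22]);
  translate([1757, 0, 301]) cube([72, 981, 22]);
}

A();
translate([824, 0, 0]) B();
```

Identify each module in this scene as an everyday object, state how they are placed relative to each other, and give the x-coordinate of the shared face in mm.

The I-beam's +x face and the bed frame's −x face are both at x = 824 mm.

A is an I-beam. B is a bed frame. The bed frame is against the I-beam's +x side, with their −y faces flush. The x-coordinate of the shared face is 824 mm.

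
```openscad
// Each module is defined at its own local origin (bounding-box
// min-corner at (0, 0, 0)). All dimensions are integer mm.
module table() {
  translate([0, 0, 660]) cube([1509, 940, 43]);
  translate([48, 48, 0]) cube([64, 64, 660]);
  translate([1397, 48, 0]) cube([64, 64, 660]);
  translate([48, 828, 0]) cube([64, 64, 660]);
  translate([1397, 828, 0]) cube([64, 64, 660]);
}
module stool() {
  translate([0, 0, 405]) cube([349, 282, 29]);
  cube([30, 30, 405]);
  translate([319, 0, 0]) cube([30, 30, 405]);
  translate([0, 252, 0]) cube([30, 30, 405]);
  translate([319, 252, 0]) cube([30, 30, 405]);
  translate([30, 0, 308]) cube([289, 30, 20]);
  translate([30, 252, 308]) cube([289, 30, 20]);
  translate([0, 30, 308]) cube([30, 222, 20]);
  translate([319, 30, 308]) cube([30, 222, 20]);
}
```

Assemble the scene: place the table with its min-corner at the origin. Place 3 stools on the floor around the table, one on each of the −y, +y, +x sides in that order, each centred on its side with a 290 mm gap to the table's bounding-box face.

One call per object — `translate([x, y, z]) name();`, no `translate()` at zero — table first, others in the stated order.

table();
translate([580, -572, 0]) stool();
translate([580, 1230, 0]) stool();
translate([1799, 329, 0]) stool();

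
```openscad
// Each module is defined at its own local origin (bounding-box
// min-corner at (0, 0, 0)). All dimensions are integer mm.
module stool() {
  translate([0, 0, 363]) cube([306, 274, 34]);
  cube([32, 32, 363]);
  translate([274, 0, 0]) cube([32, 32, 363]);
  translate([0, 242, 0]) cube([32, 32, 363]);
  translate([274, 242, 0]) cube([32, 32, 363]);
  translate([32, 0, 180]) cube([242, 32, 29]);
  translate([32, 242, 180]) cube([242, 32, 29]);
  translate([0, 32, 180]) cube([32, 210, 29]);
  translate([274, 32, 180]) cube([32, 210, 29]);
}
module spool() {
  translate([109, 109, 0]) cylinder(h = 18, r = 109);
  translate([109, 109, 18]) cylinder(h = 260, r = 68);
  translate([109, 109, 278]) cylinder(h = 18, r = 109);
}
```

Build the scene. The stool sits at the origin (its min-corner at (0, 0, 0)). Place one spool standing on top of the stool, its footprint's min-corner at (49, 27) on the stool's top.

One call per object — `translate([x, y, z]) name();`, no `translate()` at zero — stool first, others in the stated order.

stool();
translate([49, 27, 397]) spool();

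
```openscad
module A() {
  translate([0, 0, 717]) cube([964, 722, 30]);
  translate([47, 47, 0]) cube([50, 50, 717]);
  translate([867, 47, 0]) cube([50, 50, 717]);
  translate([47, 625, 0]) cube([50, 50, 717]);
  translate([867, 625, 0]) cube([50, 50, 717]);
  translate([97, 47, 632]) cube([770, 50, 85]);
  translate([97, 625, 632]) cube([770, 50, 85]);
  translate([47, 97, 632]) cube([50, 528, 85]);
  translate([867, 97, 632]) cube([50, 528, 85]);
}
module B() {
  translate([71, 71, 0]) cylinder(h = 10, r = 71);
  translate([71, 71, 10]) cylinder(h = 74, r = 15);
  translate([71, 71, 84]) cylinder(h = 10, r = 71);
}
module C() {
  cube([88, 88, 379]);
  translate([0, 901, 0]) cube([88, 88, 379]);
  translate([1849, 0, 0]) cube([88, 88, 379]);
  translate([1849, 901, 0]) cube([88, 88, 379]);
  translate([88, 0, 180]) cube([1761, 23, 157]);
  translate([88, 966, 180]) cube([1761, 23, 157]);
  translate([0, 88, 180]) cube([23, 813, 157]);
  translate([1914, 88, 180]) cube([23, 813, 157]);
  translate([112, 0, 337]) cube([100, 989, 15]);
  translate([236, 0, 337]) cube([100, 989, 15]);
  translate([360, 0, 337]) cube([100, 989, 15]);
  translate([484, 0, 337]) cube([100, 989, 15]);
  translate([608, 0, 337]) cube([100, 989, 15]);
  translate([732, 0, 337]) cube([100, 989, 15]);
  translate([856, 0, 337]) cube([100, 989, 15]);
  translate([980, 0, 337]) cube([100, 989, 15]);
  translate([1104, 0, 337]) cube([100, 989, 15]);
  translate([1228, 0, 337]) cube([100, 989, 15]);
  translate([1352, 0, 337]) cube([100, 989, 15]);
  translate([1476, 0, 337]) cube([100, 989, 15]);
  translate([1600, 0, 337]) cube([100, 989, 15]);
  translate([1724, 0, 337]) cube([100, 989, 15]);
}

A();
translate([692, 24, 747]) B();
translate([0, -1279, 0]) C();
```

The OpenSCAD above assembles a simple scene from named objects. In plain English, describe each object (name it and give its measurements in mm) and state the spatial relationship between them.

A is a table: top 964 mm (x) × 722 mm (y), 30 mm thick, upper face at z = 747 mm, on four 50×50 mm square legs, each inset 47 mm from the nearest pair of top edges, running from z = 0 to the bottom of the top. Four apron rails, 50 mm thick and 85 mm tall, run between adjacent legs with their top edges flush with the underside of the top and their outer faces flush with the legs' outer faces.

B is a spool: two coaxial disc flanges of radius 71 mm and thickness 10 mm, joined by a core cylinder of radius 15 mm and height 74 mm. The lower flange rests on z = 0 and the three cylinders share a vertical axis.

C is a bed frame 1937 mm long (x) by 989 mm wide (y). Four 88×88 mm corner posts, 379 mm tall, at the corners of the footprint. Four rails of 23 mm thickness and 157 mm height run between adjacent posts with their undersides at z = 180 mm, their outer faces flush with the outside of the frame (the two x-running rails run between the posts' inner faces; the two y-running rails run between the posts' inner faces). 14 slats, each 100 mm wide (x) and 15 mm thick, lie across the top of the two x-running rails, running the full 989 mm width of the frame in y; the slats are evenly spaced along x between the inner faces of the end posts with equal gaps (rounded down to the nearest mm) at the −x end and between each pair — any rounding remainder accumulates at the +x end.

The spool is on top of the table. The bed frame is on the floor beside the table on its −y side.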